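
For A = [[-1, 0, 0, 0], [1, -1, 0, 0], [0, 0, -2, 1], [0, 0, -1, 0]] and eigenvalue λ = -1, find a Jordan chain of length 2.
v_1 = [[1, 2, 0, 0]]^T, v_2 = [[0, 1, 0, 0]]^T

We seek v_1 ∈ ker((A + I)^2) \ ker(A + I), then set v_{i+1} = (A + I) v_i.

One such chain is v_1 = [[1, 2, 0, 0]]^T, v_2 = [[0, 1, 0, 0]]^T. Check: (A + I) v_2 = [[0, 0, 0, 0]]^T = 0.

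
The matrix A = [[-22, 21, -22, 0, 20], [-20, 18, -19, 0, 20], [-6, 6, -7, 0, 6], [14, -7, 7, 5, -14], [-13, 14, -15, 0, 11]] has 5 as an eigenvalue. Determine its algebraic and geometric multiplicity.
The characteristic polynomial is (x - 5)^2(x + 1)(x + 2)^2, so the factor x - 5 appears with exponent 2: the algebraic multiplicity is 2.

rank(A - 5I) = 3, so the eigenspace has dimension 5 - 3 = 2: the geometric multiplicity is 2.

algebraic multiplicity 2, geometric multiplicity 2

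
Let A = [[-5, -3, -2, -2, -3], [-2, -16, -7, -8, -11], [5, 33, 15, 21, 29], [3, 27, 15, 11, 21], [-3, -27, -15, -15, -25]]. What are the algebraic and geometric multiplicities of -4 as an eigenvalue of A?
The characteristic polynomial is (x + 4)^5, so the factor x + 4 appears with exponent 5: the algebraic multiplicity is 5.

rank(A + 4I) = 3, so the eigenspace has dimension 5 - 3 = 2: the geometric multiplicity is 2.

Since 2 < 5, A is not diagonalizable.

algebraic multiplicity 5, geometric multiplicity 2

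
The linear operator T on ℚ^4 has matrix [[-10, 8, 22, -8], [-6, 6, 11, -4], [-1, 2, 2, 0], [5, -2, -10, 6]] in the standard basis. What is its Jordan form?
The characteristic polynomial is det(xI - A) = (x - 2)^3(x + 2), so the eigenvalues are -2 (algebraic multiplicity 1), 2 (algebraic multiplicity 3).

For λ = -2: algebraic multiplicity 1 gives one 1×1 block.

For λ = 2: rank(A - 2I) = 3, rank((A - 2I)^2) = 2, rank((A - 2I)^3) = 1. The eigenspace has dimension 4 - 3 = 1, so there is 1 Jordan block; the rank sequence gives block sizes [3].

Assembling the blocks gives the Jordan form J above.

J = [[-2, 0, 0, 0], [0, 2, 1, 0], [0, 0, 2, 1], [0, 0, 0, 2]]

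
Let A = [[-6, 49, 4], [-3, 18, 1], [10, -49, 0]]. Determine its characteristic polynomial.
χ_A(x) = (x - 4)^3

xI - A = [[x + 6, -49, -4], [3, x - 18, -1], [-10, 49, x]].

Expanding det(xI - A) along the first row:
det(xI - A) = + (x + 6)·det([[x - 18, -1], [49, x]]) - (-49)·det([[3, -1], [-10, x]]) + (-4)·det([[3, x - 18], [-10, 49]]).

Evaluating gives χ_A(x) = x^3 - 12x^2 + 48x - 64 = (x - 4)^3.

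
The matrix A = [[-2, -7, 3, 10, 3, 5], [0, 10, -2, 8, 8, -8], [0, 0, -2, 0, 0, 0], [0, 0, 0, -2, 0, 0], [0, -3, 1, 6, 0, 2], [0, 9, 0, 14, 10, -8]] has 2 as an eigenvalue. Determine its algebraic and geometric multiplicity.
algebraic multiplicity 2, geometric multiplicity 1

The characteristic polynomial is (x - 2)^2(x + 2)^4, so the factor x - 2 appears with exponent 2: the algebraic multiplicity is 2.

rank(A - 2I) = 5, so the eigenspace has dimension 6 - 5 = 1: the geometric multiplicity is 1.

Since 1 < 2, A is not diagonalizable.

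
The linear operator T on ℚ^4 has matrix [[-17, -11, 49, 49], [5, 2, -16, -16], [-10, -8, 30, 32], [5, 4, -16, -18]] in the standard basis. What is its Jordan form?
J = [[-2, 1, 0, 0], [0, -2, 0, 0], [0, 0, -2, 0], [0, 0, 0, 3]]

The characteristic polynomial is det(xI - A) = (x - 3)(x + 2)^3, so the eigenvalues are -2 (algebraic multiplicity 3), 3 (algebraic multiplicity 1).

For λ = -2: rank(A + 2I) = 2, rank((A + 2I)^2) = 1. The eigenspace has dimension 4 - 2 = 2, so there are 2 Jordan blocks; the rank sequence gives block sizes [2, 1].

For λ = 3: algebraic multiplicity 1 gives one 1×1 block.

Assembling the blocks gives the Jordan form J above.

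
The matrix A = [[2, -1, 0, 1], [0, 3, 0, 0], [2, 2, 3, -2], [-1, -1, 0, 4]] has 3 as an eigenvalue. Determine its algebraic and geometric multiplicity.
algebraic multiplicity 4, geometric multiplicity 3

The characteristic polynomial is (x - 3)^4, so the factor x - 3 appears with exponent 4: the algebraic multiplicity is 4.

rank(A - 3I) = 1, so the eigenspace has dimension 4 - 1 = 3: the geometric multiplicity is 3.

Since 3 < 4, A is not diagonalizable.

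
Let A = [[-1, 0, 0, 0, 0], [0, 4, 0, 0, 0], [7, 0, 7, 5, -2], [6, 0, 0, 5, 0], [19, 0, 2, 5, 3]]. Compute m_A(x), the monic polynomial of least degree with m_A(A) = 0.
The characteristic polynomial factors as (x - 5)^3(x - 4)(x + 1). The minimal polynomial is ∏(x - λ)^{k_λ} where k_λ is the size of the largest Jordan block at λ.

For λ = -1: rank(A + I) = 4, and the largest Jordan block has size 1 (the smallest k with rank((A + I)^k) = rank((A + I)^(k+1))).
For λ = 4: rank(A - 4I) = 4, and the largest Jordan block has size 1 (the smallest k with rank((A - 4I)^k) = rank((A - 4I)^(k+1))).
For λ = 5: rank(A - 5I) = 3, and the largest Jordan block has size 2 (the smallest k with rank((A - 5I)^k) = rank((A - 5I)^(k+1))).

So m_A(x) = (x - 5)^2(x - 4)(x + 1).

m_A(x) = (x - 5)^2(x - 4)(x + 1)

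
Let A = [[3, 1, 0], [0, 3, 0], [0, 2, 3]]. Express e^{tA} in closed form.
A has Jordan form J = [[3, 1, 0], [0, 3, 0], [0, 0, 3]] with A = PJP^{-1}, so e^{tA} = P e^{tJ} P^{-1}.

For a Jordan block J_k(λ), e^{tJ_k(λ)} = e^{λt} · (I + tN + t^2 N^2/2! + ... + t^{k-1} N^{k-1}/(k-1)!) where N is the nilpotent superdiagonal part.

Assembling the blocks and conjugating back gives the entries of e^{tA} as shown above.

e^{tA} = [[e^{3*t}, t*e^{3*t}, 0], [0, e^{3*t}, 0], [0, 2*t*e^{3*t}, e^{3*t}]]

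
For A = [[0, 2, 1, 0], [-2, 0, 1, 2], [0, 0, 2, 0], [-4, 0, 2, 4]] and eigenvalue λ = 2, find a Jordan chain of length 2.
We seek v_1 ∈ ker((A - 2I)^2) \ ker(A - 2I), then set v_{i+1} = (A - 2I) v_i.

One such chain is v_1 = [[0, 0, 1, 0]]^T, v_2 = [[1, 1, 0, 2]]^T. Check: (A - 2I) v_2 = [[0, 0, 0, 0]]^T = 0.

v_1 = [[0, 0, 1, 0]]^T, v_2 = [[1, 1, 0, 2]]^T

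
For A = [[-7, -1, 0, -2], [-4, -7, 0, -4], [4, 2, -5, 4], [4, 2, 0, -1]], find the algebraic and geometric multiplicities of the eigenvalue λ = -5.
The characteristic polynomial is (x + 5)^4, so the factor x + 5 appears with exponent 4: the algebraic multiplicity is 4.

rank(A + 5I) = 1, so the eigenspace has dimension 4 - 1 = 3: the geometric multiplicity is 3.

Since 3 < 4, A is not diagonalizable.

algebraic multiplicity 4, geometric multiplicity 3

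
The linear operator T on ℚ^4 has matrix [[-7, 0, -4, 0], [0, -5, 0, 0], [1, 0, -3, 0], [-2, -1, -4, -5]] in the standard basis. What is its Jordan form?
The characteristic polynomial is det(xI - A) = (x + 5)^4, so the eigenvalues are -5 (algebraic multiplicity 4).

For λ = -5: rank(A + 5I) = 2, rank((A + 5I)^2) = 0. The eigenspace has dimension 4 - 2 = 2, so there are 2 Jordan blocks; the rank sequence gives block sizes [2, 2].

Assembling the blocks gives the Jordan form J above.

J = [[-5, 1, 0, 0], [0, -5, 0, 0], [0, 0, -5, 1], [0, 0, 0, -5]]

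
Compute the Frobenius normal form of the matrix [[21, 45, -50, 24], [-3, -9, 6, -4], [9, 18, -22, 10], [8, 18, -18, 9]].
The invariant factors of A (the non-unit diagonal entries of the Smith normal form of xI - A over ℚ[x]) are x(x + 2)(x^2 - x - 4), each dividing the next. The characteristic polynomial is their product, x(x + 2)(x^2 - x - 4).

The rational canonical form is the block-diagonal matrix of companion matrices C(f_i):
R = [[0, 0, 0, 0], [1, 0, 0, 8], [0, 1, 0, 6], [0, 0, 1, -1]].

Note the characteristic polynomial does not split into linear factors over ℚ, so A has no Jordan form over ℚ; the rational canonical form exists over any field.

R = [[0, 0, 0, 0], [1, 0, 0, 8], [0, 1, 0, 6], [0, 0, 1, -1]]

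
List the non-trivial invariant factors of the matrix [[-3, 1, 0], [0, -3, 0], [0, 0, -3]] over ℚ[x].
The Jordan structure of A has elementary divisors (x + 3)^2, (x + 3). Arranging the block sizes at each eigenvalue in decreasing order and taking row products gives the invariant factors.

Invariant factors (smallest first, each dividing the next): x + 3, (x + 3)^2.

Check: the last factor (x + 3)^2 is the minimal polynomial, and the product (x + 3)^3 is the characteristic polynomial.

x + 3, (x + 3)^2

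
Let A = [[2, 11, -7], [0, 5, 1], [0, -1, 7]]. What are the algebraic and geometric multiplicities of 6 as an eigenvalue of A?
The characteristic polynomial is (x - 6)^2(x - 2), so the factor x - 6 appears with exponent 2: the algebraic multiplicity is 2.

rank(A - 6I) = 2, so the eigenspace has dimension 3 - 2 = 1: the geometric multiplicity is 1.

Since 1 < 2, A is not diagonalizable.

algebraic multiplicity 2, geometric multiplicity 1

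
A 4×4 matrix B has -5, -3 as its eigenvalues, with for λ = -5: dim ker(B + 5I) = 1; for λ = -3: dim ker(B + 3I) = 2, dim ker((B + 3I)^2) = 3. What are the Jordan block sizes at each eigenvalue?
λ = -5: successive nullity increments [1] count blocks of size ≥ k; block sizes are [1].
λ = -3: successive nullity increments [2, 1] count blocks of size ≥ k; block sizes are [2, 1].

Jordan blocks: (-5, 1), (-3, 2), (-3, 1)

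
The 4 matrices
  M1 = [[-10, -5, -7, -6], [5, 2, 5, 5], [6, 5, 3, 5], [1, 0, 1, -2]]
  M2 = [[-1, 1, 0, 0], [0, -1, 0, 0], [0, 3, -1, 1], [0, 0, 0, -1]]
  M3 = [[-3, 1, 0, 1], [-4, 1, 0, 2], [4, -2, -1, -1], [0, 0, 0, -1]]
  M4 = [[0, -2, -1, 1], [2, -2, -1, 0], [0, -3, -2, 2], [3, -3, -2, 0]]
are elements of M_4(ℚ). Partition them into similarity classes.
2 classes: {M1}, {M2, M3, M4}

Characteristic polynomials: χ_{M1} = (x - 2)(x + 3)^3, χ_{M2} = (x + 1)^4, χ_{M3} = (x + 1)^4, χ_{M4} = (x + 1)^4.

{M1}: invariant factors (x - 2)(x + 3)^3.

{M2, M3, M4}: invariant factors (x + 1)^2, (x + 1)^2.

Matrices are similar if and only if their invariant-factor lists agree; the partition into similarity classes is {M1}, {M2, M3, M4}.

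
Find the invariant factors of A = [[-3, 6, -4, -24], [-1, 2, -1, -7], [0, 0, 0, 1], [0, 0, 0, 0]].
The Jordan structure of A has elementary divisors (x + 1), x^3. Arranging the block sizes at each eigenvalue in decreasing order and taking row products gives the invariant factors.

Invariant factors (smallest first, each dividing the next): x^3(x + 1).

Check: the last factor x^3(x + 1) is the minimal polynomial, and the product x^3(x + 1) is the characteristic polynomial.

x^3(x + 1)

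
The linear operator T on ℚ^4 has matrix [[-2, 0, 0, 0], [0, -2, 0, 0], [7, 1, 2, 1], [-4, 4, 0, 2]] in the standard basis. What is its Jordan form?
The characteristic polynomial is det(xI - A) = (x - 2)^2(x + 2)^2, so the eigenvalues are -2 (algebraic multiplicity 2), 2 (algebraic multiplicity 2).

For λ = -2: rank(A + 2I) = 2. The eigenspace has dimension 4 - 2 = 2, so there are 2 Jordan blocks; the rank sequence gives block sizes [1, 1].

For λ = 2: rank(A - 2I) = 3, rank((A - 2I)^2) = 2. The eigenspace has dimension 4 - 3 = 1, so there is 1 Jordan block; the rank sequence gives block sizes [2].

Assembling the blocks gives the Jordan form J above.

J = [[-2, 0, 0, 0], [0, -2, 0, 0], [0, 0, 2, 1], [0, 0, 0, 2]]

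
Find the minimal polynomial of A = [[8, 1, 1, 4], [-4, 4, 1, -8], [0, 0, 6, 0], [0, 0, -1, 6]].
The characteristic polynomial factors as (x - 6)^4. The minimal polynomial is ∏(x - λ)^{k_λ} where k_λ is the size of the largest Jordan block at λ.

For λ = 6: rank(A - 6I) = 2, and the largest Jordan block has size 3 (the smallest k with rank((A - 6I)^k) = rank((A - 6I)^(k+1))).

So m_A(x) = (x - 6)^3.

m_A(x) = (x - 6)^3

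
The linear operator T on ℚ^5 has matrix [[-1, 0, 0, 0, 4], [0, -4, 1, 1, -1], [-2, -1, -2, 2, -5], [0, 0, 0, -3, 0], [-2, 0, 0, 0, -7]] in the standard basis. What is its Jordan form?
J = [[-5, 0, 0, 0, 0], [0, -3, 1, 0, 0], [0, 0, -3, 1, 0], [0, 0, 0, -3, 0], [0, 0, 0, 0, -3]]

The characteristic polynomial is det(xI - A) = (x + 3)^4(x + 5), so the eigenvalues are -5 (algebraic multiplicity 1), -3 (algebraic multiplicity 4).

For λ = -5: algebraic multiplicity 1 gives one 1×1 block.

For λ = -3: rank(A + 3I) = 3, rank((A + 3I)^2) = 2, rank((A + 3I)^3) = 1. The eigenspace has dimension 5 - 3 = 2, so there are 2 Jordan blocks; the rank sequence gives block sizes [3, 1].

Assembling the blocks gives the Jordan form J above.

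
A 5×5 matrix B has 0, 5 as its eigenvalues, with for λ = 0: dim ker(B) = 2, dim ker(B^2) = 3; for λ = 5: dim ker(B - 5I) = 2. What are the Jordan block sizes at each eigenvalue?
λ = 0: successive nullity increments [2, 1] count blocks of size ≥ k; block sizes are [2, 1].
λ = 5: successive nullity increments [2] count blocks of size ≥ k; block sizes are [1, 1].

Jordan blocks: (0, 2), (0, 1), (5, 1), (5, 1)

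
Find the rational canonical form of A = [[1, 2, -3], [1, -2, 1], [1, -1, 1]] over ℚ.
R = [[0, 0, -4], [1, 0, 1], [0, 1, 0]]

The invariant factors of A (the non-unit diagonal entries of the Smith normal form of xI - A over ℚ[x]) are x^3 - x + 4, each dividing the next. The characteristic polynomial is their product, x^3 - x + 4.

The rational canonical form is the block-diagonal matrix of companion matrices C(f_i):
R = [[0, 0, -4], [1, 0, 1], [0, 1, 0]].

Note the characteristic polynomial does not split into linear factors over ℚ, so A has no Jordan form over ℚ; the rational canonical form exists over any field.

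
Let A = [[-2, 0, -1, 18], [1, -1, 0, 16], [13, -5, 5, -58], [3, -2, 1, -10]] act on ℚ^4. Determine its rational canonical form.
R = [[0, 0, 0, 0], [1, 0, 0, 0], [0, 1, 0, -16], [0, 0, 1, -8]]

The invariant factors of A (the non-unit diagonal entries of the Smith normal form of xI - A over ℚ[x]) are x^2(x + 4)^2, each dividing the next. The characteristic polynomial is their product, x^2(x + 4)^2.

The rational canonical form is the block-diagonal matrix of companion matrices C(f_i):
R = [[0, 0, 0, 0], [1, 0, 0, 0], [0, 1, 0, -16], [0, 0, 1, -8]].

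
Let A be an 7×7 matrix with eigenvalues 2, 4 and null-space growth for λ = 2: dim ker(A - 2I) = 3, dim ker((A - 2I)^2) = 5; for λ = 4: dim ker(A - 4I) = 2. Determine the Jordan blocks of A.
Jordan blocks: (2, 2), (2, 2), (2, 1), (4, 1), (4, 1)

λ = 2: successive nullity increments [3, 2] count blocks of size ≥ k; block sizes are [2, 2, 1].
λ = 4: successive nullity increments [2] count blocks of size ≥ k; block sizes are [1, 1].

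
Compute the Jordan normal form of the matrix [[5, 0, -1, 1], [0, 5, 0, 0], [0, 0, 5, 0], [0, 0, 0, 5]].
The characteristic polynomial is det(xI - A) = (x - 5)^4, so the eigenvalues are 5 (algebraic multiplicity 4).

For λ = 5: rank(A - 5I) = 1, rank((A - 5I)^2) = 0. The eigenspace has dimension 4 - 1 = 3, so there are 3 Jordan blocks; the rank sequence gives block sizes [2, 1, 1].

Assembling the blocks gives the Jordan form J above.

J = [[5, 1, 0, 0], [0, 5, 0, 0], [0, 0, 5, 0], [0, 0, 0, 5]]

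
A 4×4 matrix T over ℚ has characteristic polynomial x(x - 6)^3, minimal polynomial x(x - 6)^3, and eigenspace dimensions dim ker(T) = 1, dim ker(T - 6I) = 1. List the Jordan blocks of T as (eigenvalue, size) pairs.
λ = 0: algebraic multiplicity 1 (exponent in χ_T), largest block size 1 (exponent in m_T), 1 block (geometric multiplicity). This forces block sizes [1].
λ = 6: algebraic multiplicity 3 (exponent in χ_T), largest block size 3 (exponent in m_T), 1 block (geometric multiplicity). This forces block sizes [3].

Jordan blocks: (0, 1), (6, 3)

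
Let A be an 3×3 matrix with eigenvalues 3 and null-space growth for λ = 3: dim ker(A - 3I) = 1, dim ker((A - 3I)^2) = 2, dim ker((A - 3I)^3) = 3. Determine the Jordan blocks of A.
Jordan blocks: (3, 3)

λ = 3: successive nullity increments [1, 1, 1] count blocks of size ≥ k; block sizes are [3].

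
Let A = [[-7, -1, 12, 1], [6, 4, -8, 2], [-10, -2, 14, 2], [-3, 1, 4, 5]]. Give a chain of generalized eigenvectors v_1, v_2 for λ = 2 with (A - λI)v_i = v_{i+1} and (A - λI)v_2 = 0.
v_1 = [[1, 0, 1, 0]]^T, v_2 = [[3, -2, 2, 1]]^T

We seek v_1 ∈ ker((A - 2I)^2) \ ker(A - 2I), then set v_{i+1} = (A - 2I) v_i.

One such chain is v_1 = [[1, 0, 1, 0]]^T, v_2 = [[3, -2, 2, 1]]^T. Check: (A - 2I) v_2 = [[0, 0, 0, 0]]^T = 0.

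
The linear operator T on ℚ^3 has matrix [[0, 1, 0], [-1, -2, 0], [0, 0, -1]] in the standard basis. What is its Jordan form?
The characteristic polynomial is det(xI - A) = (x + 1)^3, so the eigenvalues are -1 (algebraic multiplicity 3).

For λ = -1: rank(A + I) = 1, rank((A + I)^2) = 0. The eigenspace has dimension 3 - 1 = 2, so there are 2 Jordan blocks; the rank sequence gives block sizes [2, 1].

Assembling the blocks gives the Jordan form J above.

J = [[-1, 1, 0], [0, -1, 0], [0, 0, -1]]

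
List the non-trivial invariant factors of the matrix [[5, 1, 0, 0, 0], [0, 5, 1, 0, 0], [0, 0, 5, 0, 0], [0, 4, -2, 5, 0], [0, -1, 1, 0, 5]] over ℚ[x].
The Jordan structure of A has elementary divisors (x - 5)^3, (x - 5), (x - 5). Arranging the block sizes at each eigenvalue in decreasing order and taking row products gives the invariant factors.

Invariant factors (smallest first, each dividing the next): x - 5, x - 5, (x - 5)^3.

Check: the last factor (x - 5)^3 is the minimal polynomial, and the product (x - 5)^5 is the characteristic polynomial.

x - 5, x - 5, (x - 5)^3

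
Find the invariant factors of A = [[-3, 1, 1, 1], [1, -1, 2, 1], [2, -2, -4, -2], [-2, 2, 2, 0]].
The Jordan structure of A has elementary divisors (x + 2)^3, (x + 2). Arranging the block sizes at each eigenvalue in decreasing order and taking row products gives the invariant factors.

Invariant factors (smallest first, each dividing the next): x + 2, (x + 2)^3.

Check: the last factor (x + 2)^3 is the minimal polynomial, and the product (x + 2)^4 is the characteristic polynomial.

x + 2, (x + 2)^3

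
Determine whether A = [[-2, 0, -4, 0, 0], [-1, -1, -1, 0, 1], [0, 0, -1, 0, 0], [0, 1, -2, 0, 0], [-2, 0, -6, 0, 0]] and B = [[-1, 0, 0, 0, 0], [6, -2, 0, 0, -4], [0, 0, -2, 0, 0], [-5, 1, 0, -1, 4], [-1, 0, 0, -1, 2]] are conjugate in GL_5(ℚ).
Yes.

Two matrices over a field are similar if and only if they have the same invariant factors.

Both A and B have characteristic polynomial x^2(x + 1)^2(x + 2) and minimal polynomial x^2(x + 1)^2(x + 2). Computing further, both have invariant factors x^2(x + 1)^2(x + 2). Hence A and B are similar.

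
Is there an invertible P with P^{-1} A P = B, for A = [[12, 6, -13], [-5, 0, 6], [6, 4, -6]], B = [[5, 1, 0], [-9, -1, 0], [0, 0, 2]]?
No.

Both have characteristic polynomial (x - 2)^3, but the minimal polynomial of A is (x - 2)^3 while the minimal polynomial of B is (x - 2)^2. The minimal polynomial is a similarity invariant, so A and B are not similar.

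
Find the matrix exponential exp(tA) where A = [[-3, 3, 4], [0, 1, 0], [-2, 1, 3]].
e^{tA} = [[-e^{t} + 2*e^{-t}, ((2 - t)*e^{2*t} - 2)*e^{-t}, 4*sinh(t)], [0, e^{t}, 0], [-2*sinh(t), ((1 - t)*e^{2*t} - 1)*e^{-t}, 3*sinh(t) + cosh(t)]]

A has Jordan form J = [[-1, 0, 0], [0, 1, 1], [0, 0, 1]] with A = PJP^{-1}, so e^{tA} = P e^{tJ} P^{-1}.

For a Jordan block J_k(λ), e^{tJ_k(λ)} = e^{λt} · (I + tN + t^2 N^2/2! + ... + t^{k-1} N^{k-1}/(k-1)!) where N is the nilpotent superdiagonal part.

Assembling the blocks and conjugating back gives the entries of e^{tA} as shown above.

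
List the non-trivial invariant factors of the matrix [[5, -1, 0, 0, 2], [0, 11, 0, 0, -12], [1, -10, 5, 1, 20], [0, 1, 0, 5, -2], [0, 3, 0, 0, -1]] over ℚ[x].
x - 5, (x - 5)^2, (x - 5)^2

The Jordan structure of A has elementary divisors (x - 5)^2, (x - 5)^2, (x - 5). Arranging the block sizes at each eigenvalue in decreasing order and taking row products gives the invariant factors.

Invariant factors (smallest first, each dividing the next): x - 5, (x - 5)^2, (x - 5)^2.

Check: the last factor (x - 5)^2 is the minimal polynomial, and the product (x - 5)^5 is the characteristic polynomial.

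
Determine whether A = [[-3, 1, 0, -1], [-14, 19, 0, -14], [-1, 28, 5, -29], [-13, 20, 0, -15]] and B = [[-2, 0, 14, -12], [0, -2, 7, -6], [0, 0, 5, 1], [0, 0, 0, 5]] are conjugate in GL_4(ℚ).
No.

Both have characteristic polynomial (x - 5)^2(x + 2)^2, but the minimal polynomial of A is (x - 5)^2(x + 2)^2 while the minimal polynomial of B is (x - 5)^2(x + 2). The minimal polynomial is a similarity invariant, so A and B are not similar.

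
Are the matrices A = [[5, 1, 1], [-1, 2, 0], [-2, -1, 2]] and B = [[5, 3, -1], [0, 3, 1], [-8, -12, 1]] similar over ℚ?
Two matrices over a field are similar if and only if they have the same invariant factors.

Both A and B have characteristic polynomial (x - 3)^3 and minimal polynomial (x - 3)^3. Computing further, both have invariant factors (x - 3)^3. Hence A and B are similar.

Yes.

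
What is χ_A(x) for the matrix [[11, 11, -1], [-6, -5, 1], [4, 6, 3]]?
xI - A = [[x - 11, -11, 1], [6, x + 5, -1], [-4, -6, x - 3]].

Expanding det(xI - A) along the first row:
det(xI - A) = + (x - 11)·det([[x + 5, -1], [-6, x - 3]]) - (-11)·det([[6, -1], [-4, x - 3]]) + (1)·det([[6, x + 5], [-4, -6]]).

Evaluating gives χ_A(x) = x^3 - 9x^2 + 27x - 27 = (x - 3)^3.

χ_A(x) = (x - 3)^3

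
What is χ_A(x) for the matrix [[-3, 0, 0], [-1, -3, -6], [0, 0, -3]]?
χ_A(x) = (x + 3)^3

xI - A = [[x + 3, 0, 0], [1, x + 3, 6], [0, 0, x + 3]].

Expanding det(xI - A) along the first row:
det(xI - A) = + (x + 3)·det([[x + 3, 6], [0, x + 3]]) - (0)·det([[1, 6], [0, x + 3]]) + (0)·det([[1, x + 3], [0, 0]]).

Evaluating gives χ_A(x) = x^3 + 9x^2 + 27x + 27 = (x + 3)^3.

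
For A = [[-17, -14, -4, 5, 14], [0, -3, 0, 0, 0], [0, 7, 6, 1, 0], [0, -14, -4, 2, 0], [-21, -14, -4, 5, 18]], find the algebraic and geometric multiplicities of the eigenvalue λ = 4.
algebraic multiplicity 3, geometric multiplicity 2

The characteristic polynomial is (x - 4)^3(x + 3)^2, so the factor x - 4 appears with exponent 3: the algebraic multiplicity is 3.

rank(A - 4I) = 3, so the eigenspace has dimension 5 - 3 = 2: the geometric multiplicity is 2.

Since 2 < 3, A is not diagonalizable.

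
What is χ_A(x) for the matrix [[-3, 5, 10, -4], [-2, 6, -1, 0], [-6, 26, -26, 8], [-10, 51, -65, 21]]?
χ_A(x) = x^2(x - 1)(x + 3)

xI - A = [[x + 3, -5, -10, 4], [2, x - 6, 1, 0], [6, -26, x + 26, -8], [10, -51, 65, x - 21]].

Expanding det(xI - A) along the first row:
det(xI - A) = + (x + 3)·det([[x - 6, 1, 0], [-26, x + 26, -8], [-51, 65, x - 21]]) - (-5)·det([[2, 1, 0], [6, x + 26, -8], [10, 65, x - 21]]) + (-10)·det([[2, x - 6, 0], [6, -26, -8], [10, -51, x - 21]]) - (4)·det([[2, x - 6, 1], [6, -26, x + 26], [10, -51, 65]]).

Evaluating gives χ_A(x) = x^4 + 2x^3 - 3x^2 = x^2(x - 1)(x + 3).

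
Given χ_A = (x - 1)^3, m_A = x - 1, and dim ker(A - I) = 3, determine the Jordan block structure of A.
λ = 1: algebraic multiplicity 3 (exponent in χ_A), largest block size 1 (exponent in m_A), 3 blocks (geometric multiplicity). These force block sizes [1, 1, 1].

Jordan blocks: (1, 1), (1, 1), (1, 1)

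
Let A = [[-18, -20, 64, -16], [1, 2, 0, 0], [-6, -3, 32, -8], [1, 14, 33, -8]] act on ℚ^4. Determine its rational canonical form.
The invariant factors of A (the non-unit diagonal entries of the Smith normal form of xI - A over ℚ[x]) are (x^2 - 4x - 4)^2, each dividing the next. The characteristic polynomial is their product, (x^2 - 4x - 4)^2.

The rational canonical form is the block-diagonal matrix of companion matrices C(f_i):
R = [[0, 0, 0, -16], [1, 0, 0, -32], [0, 1, 0, -8], [0, 0, 1, 8]].

Note the characteristic polynomial does not split into linear factors over ℚ, so A has no Jordan form over ℚ; the rational canonical form exists over any field.

R = [[0, 0, 0, -16], [1, 0, 0, -32], [0, 1, 0, -8], [0, 0, 1, 8]]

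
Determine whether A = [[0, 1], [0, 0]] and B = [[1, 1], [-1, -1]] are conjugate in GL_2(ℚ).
Two matrices over a field are similar if and only if they have the same invariant factors.

Both A and B have characteristic polynomial x^2 and minimal polynomial x^2. Computing further, both have invariant factors x^2. Hence A and B are similar.

Yes.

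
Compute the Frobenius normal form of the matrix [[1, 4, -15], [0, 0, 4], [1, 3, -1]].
R = [[0, 0, 4], [1, 0, -2], [0, 1, 0]]

The invariant factors of A (the non-unit diagonal entries of the Smith normal form of xI - A over ℚ[x]) are x^3 + 2x - 4, each dividing the next. The characteristic polynomial is their product, x^3 + 2x - 4.

The rational canonical form is the block-diagonal matrix of companion matrices C(f_i):
R = [[0, 0, 4], [1, 0, -2], [0, 1, 0]].

Note the characteristic polynomial does not split into linear factors over ℚ, so A has no Jordan form over ℚ; the rational canonical form exists over any field.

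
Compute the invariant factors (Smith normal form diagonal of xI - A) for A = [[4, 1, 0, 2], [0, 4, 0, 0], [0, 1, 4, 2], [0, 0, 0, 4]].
The Jordan structure of A has elementary divisors (x - 4)^2, (x - 4), (x - 4). Arranging the block sizes at each eigenvalue in decreasing order and taking row products gives the invariant factors.

Invariant factors (smallest first, each dividing the next): x - 4, x - 4, (x - 4)^2.

Check: the last factor (x - 4)^2 is the minimal polynomial, and the product (x - 4)^4 is the characteristic polynomial.

x - 4, x - 4, (x - 4)^2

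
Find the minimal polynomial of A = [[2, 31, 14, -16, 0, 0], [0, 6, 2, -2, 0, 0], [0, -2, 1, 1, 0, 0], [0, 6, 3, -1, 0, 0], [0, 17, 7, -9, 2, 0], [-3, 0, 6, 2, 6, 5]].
m_A(x) = (x - 5)(x - 2)^2

The characteristic polynomial factors as (x - 5)(x - 2)^5. The minimal polynomial is ∏(x - λ)^{k_λ} where k_λ is the size of the largest Jordan block at λ.

For λ = 2: rank(A - 2I) = 3, and the largest Jordan block has size 2 (the smallest k with rank((A - 2I)^k) = rank((A - 2I)^(k+1))).
For λ = 5: rank(A - 5I) = 5, and the largest Jordan block has size 1 (the smallest k with rank((A - 5I)^k) = rank((A - 5I)^(k+1))).

So m_A(x) = (x - 5)(x - 2)^2.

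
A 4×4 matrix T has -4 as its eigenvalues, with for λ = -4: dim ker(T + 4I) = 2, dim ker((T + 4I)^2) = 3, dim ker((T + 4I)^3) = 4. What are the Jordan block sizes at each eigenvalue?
Jordan blocks: (-4, 3), (-4, 1)

λ = -4: successive nullity increments [2, 1, 1] count blocks of size ≥ k; block sizes are [3, 1].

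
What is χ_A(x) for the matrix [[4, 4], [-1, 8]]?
χ_A(x) = (x - 6)^2

xI - A = [[x - 4, -4], [1, x - 8]].

Expanding det(xI - A) along the first row:
det(xI - A) = + (x - 4)·det([[x - 8]]) - (-4)·det([[1]]).

Evaluating gives χ_A(x) = x^2 - 12x + 36 = (x - 6)^2.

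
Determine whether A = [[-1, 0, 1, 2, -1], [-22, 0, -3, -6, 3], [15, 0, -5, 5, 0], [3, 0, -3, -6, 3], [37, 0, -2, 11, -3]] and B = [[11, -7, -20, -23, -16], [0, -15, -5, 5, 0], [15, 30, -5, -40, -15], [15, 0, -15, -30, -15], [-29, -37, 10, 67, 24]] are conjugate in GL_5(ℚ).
Yes.

Two matrices over a field are similar if and only if they have the same invariant factors.

Both A and B have characteristic polynomial x^2(x + 5)^3 and minimal polynomial x(x + 5)^2. Computing further, both have invariant factors x(x + 5), x(x + 5)^2. Hence A and B are similar.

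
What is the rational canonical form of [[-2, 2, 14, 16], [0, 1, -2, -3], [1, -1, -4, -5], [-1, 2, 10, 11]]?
R = [[0, 0, 0, 6], [1, 0, 0, -8], [0, 1, 0, -3], [0, 0, 1, 6]]

The invariant factors of A (the non-unit diagonal entries of the Smith normal form of xI - A over ℚ[x]) are (x - 1)^2(x^2 - 4x - 6), each dividing the next. The characteristic polynomial is their product, (x - 1)^2(x^2 - 4x - 6).

The rational canonical form is the block-diagonal matrix of companion matrices C(f_i):
R = [[0, 0, 0, 6], [1, 0, 0, -8], [0, 1, 0, -3], [0, 0, 1, 6]].

Note the characteristic polynomial does not split into linear factors over ℚ, so A has no Jordan form over ℚ; the rational canonical form exists over any field.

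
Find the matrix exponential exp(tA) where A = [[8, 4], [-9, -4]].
A has Jordan form J = [[2, 1], [0, 2]] with A = PJP^{-1}, so e^{tA} = P e^{tJ} P^{-1}.

For a Jordan block J_k(λ), e^{tJ_k(λ)} = e^{λt} · (I + tN + t^2 N^2/2! + ... + t^{k-1} N^{k-1}/(k-1)!) where N is the nilpotent superdiagonal part.

Assembling the blocks and conjugating back gives the entries of e^{tA} as shown above.

e^{tA} = [[(6*t + 1)*e^{2*t}, 4*t*e^{2*t}], [-9*t*e^{2*t}, (1 - 6*t)*e^{2*t}]]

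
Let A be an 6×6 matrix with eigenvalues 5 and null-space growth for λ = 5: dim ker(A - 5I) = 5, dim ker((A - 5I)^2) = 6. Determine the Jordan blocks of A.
λ = 5: successive nullity increments [5, 1] count blocks of size ≥ k; block sizes are [2, 1, 1, 1, 1].

Jordan blocks: (5, 2), (5, 1), (5, 1), (5, 1), (5, 1)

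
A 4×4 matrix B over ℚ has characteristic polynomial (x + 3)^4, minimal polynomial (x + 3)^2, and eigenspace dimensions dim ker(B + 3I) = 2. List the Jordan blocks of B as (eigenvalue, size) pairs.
λ = -3: algebraic multiplicity 4 (exponent in χ_B), largest block size 2 (exponent in m_B), 2 blocks (geometric multiplicity). These force block sizes [2, 2].

Jordan blocks: (-3, 2), (-3, 2)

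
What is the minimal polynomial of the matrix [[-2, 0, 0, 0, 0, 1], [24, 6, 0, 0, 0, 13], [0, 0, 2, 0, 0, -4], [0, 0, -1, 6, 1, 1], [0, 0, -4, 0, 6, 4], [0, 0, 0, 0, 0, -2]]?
m_A(x) = (x - 6)^2(x - 2)(x + 2)^2

The characteristic polynomial factors as (x - 6)^3(x - 2)(x + 2)^2. The minimal polynomial is ∏(x - λ)^{k_λ} where k_λ is the size of the largest Jordan block at λ.

For λ = -2: rank(A + 2I) = 5, and the largest Jordan block has size 2 (the smallest k with rank((A + 2I)^k) = rank((A + 2I)^(k+1))).
For λ = 2: rank(A - 2I) = 5, and the largest Jordan block has size 1 (the smallest k with rank((A - 2I)^k) = rank((A - 2I)^(k+1))).
For λ = 6: rank(A - 6I) = 4, and the largest Jordan block has size 2 (the smallest k with rank((A - 6I)^k) = rank((A - 6I)^(k+1))).

So m_A(x) = (x - 6)^2(x - 2)(x + 2)^2.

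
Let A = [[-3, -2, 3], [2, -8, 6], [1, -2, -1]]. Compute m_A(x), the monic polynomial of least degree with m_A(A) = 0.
m_A(x) = (x + 4)^2

The characteristic polynomial factors as (x + 4)^3. The minimal polynomial is ∏(x - λ)^{k_λ} where k_λ is the size of the largest Jordan block at λ.

For λ = -4: rank(A + 4I) = 1, and the largest Jordan block has size 2 (the smallest k with rank((A + 4I)^k) = rank((A + 4I)^(k+1))).

So m_A(x) = (x + 4)^2.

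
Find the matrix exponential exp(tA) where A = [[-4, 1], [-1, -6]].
A has Jordan form J = [[-5, 1], [0, -5]] with A = PJP^{-1}, so e^{tA} = P e^{tJ} P^{-1}.

For a Jordan block J_k(λ), e^{tJ_k(λ)} = e^{λt} · (I + tN + t^2 N^2/2! + ... + t^{k-1} N^{k-1}/(k-1)!) where N is the nilpotent superdiagonal part.

Assembling the blocks and conjugating back gives the entries of e^{tA} as shown above.

e^{tA} = [[(t + 1)*e^{-5*t}, t*e^{-5*t}], [-t*e^{-5*t}, (1 - t)*e^{-5*t}]]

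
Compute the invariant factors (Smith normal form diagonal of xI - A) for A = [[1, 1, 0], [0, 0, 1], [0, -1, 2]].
(x - 1)^3

The Jordan structure of A has elementary divisors (x - 1)^3. Arranging the block sizes at each eigenvalue in decreasing order and taking row products gives the invariant factors.

Invariant factors (smallest first, each dividing the next): (x - 1)^3.

Check: the last factor (x - 1)^3 is the minimal polynomial, and the product (x - 1)^3 is the characteristic polynomial.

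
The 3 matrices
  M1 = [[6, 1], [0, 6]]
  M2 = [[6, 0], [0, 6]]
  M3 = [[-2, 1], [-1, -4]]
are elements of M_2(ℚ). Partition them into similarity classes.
Characteristic polynomials: χ_{M1} = (x - 6)^2, χ_{M2} = (x - 6)^2, χ_{M3} = (x + 3)^2.

{M1}: invariant factors (x - 6)^2.

{M2}: invariant factors x - 6, x - 6.

{M3}: invariant factors (x + 3)^2.

Matrices are similar if and only if their invariant-factor lists agree; the partition into similarity classes is {M1}, {M2}, {M3}.

3 classes: {M1}, {M2}, {M3}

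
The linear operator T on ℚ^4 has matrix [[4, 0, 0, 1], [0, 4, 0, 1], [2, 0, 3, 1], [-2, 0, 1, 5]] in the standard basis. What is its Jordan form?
J = [[4, 1, 0, 0], [0, 4, 1, 0], [0, 0, 4, 0], [0, 0, 0, 4]]

The characteristic polynomial is det(xI - A) = (x - 4)^4, so the eigenvalues are 4 (algebraic multiplicity 4).

For λ = 4: rank(A - 4I) = 2, rank((A - 4I)^2) = 1, rank((A - 4I)^3) = 0. The eigenspace has dimension 4 - 2 = 2, so there are 2 Jordan blocks; the rank sequence gives block sizes [3, 1].

Assembling the blocks gives the Jordan form J above.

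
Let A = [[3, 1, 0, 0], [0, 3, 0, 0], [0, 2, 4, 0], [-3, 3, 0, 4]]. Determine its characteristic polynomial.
xI - A = [[x - 3, -1, 0, 0], [0, x - 3, 0, 0], [0, -2, x - 4, 0], [3, -3, 0, x - 4]].

Expanding det(xI - A) along the first row:
det(xI - A) = + (x - 3)·det([[x - 3, 0, 0], [-2, x - 4, 0], [-3, 0, x - 4]]) - (-1)·det([[0, 0, 0], [0, x - 4, 0], [3, 0, x - 4]]) + (0)·det([[0, x - 3, 0], [0, -2, 0], [3, -3, x - 4]]) - (0)·det([[0, x - 3, 0], [0, -2, x - 4], [3, -3, 0]]).

Evaluating gives χ_A(x) = x^4 - 14x^3 + 73x^2 - 168x + 144 = (x - 4)^2(x - 3)^2.

χ_A(x) = (x - 4)^2(x - 3)^2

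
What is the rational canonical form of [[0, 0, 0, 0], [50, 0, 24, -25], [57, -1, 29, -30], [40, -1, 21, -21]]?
R = [[0, 0, 0, 0], [1, 0, 0, 16], [0, 1, 0, -20], [0, 0, 1, 8]]

The invariant factors of A (the non-unit diagonal entries of the Smith normal form of xI - A over ℚ[x]) are x(x - 4)(x - 2)^2, each dividing the next. The characteristic polynomial is their product, x(x - 4)(x - 2)^2.

The rational canonical form is the block-diagonal matrix of companion matrices C(f_i):
R = [[0, 0, 0, 0], [1, 0, 0, 16], [0, 1, 0, -20], [0, 0, 1, 8]].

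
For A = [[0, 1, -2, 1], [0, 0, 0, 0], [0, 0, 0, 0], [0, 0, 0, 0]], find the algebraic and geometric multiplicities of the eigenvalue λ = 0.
algebraic multiplicity 4, geometric multiplicity 3

The characteristic polynomial is x^4, so the factor x appears with exponent 4: the algebraic multiplicity is 4.

rank(A) = 1, so the eigenspace has dimension 4 - 1 = 3: the geometric multiplicity is 3.

Since 3 < 4, A is not diagonalizable.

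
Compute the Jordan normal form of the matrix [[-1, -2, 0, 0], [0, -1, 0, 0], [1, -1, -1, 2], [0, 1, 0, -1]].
The characteristic polynomial is det(xI - A) = (x + 1)^4, so the eigenvalues are -1 (algebraic multiplicity 4).

For λ = -1: rank(A + I) = 2, rank((A + I)^2) = 0. The eigenspace has dimension 4 - 2 = 2, so there are 2 Jordan blocks; the rank sequence gives block sizes [2, 2].

Assembling the blocks gives the Jordan form J above.

J = [[-1, 1, 0, 0], [0, -1, 0, 0], [0, 0, -1, 1], [0, 0, 0, -1]]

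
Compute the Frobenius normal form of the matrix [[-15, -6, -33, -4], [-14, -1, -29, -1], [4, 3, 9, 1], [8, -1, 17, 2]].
R = [[0, 0, 0, 8], [1, 0, 0, 4], [0, 1, 0, -6], [0, 0, 1, -5]]

The invariant factors of A (the non-unit diagonal entries of the Smith normal form of xI - A over ℚ[x]) are (x - 1)(x + 2)^3, each dividing the next. The characteristic polynomial is their product, (x - 1)(x + 2)^3.

The rational canonical form is the block-diagonal matrix of companion matrices C(f_i):
R = [[0, 0, 0, 8], [1, 0, 0, 4], [0, 1, 0, -6], [0, 0, 1, -5]].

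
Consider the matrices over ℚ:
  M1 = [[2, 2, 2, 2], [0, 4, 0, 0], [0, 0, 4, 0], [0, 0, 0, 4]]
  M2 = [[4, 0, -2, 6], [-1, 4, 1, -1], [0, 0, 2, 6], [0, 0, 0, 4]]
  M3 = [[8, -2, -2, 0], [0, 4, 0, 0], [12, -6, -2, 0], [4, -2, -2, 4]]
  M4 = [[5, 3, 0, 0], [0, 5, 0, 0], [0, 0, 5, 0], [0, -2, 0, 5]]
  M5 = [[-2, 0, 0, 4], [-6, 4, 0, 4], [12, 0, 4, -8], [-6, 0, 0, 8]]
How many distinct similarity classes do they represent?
Characteristic polynomials: χ_{M1} = (x - 4)^3(x - 2), χ_{M2} = (x - 4)^3(x - 2), χ_{M3} = (x - 4)^3(x - 2), χ_{M4} = (x - 5)^4, χ_{M5} = (x - 4)^3(x - 2).

{M1, M3, M5}: invariant factors x - 4, x - 4, (x - 4)(x - 2).

{M2}: invariant factors x - 4, (x - 4)^2(x - 2).

{M4}: invariant factors x - 5, x - 5, (x - 5)^2.

Matrices are similar if and only if their invariant-factor lists agree; the partition into similarity classes is {M1, M3, M5}, {M2}, {M4}.

3 classes: {M1, M3, M5}, {M2}, {M4}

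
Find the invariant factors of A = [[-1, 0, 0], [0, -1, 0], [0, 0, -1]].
x + 1, x + 1, x + 1

The Jordan structure of A has elementary divisors (x + 1), (x + 1), (x + 1). Arranging the block sizes at each eigenvalue in decreasing order and taking row products gives the invariant factors.

Invariant factors (smallest first, each dividing the next): x + 1, x + 1, x + 1.

Check: the last factor x + 1 is the minimal polynomial, and the product (x + 1)^3 is the characteristic polynomial.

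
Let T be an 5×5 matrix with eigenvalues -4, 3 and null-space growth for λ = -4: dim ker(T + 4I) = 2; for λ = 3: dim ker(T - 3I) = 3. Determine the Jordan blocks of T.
λ = -4: successive nullity increments [2] count blocks of size ≥ k; block sizes are [1, 1].
λ = 3: successive nullity increments [3] count blocks of size ≥ k; block sizes are [1, 1, 1].

Jordan blocks: (-4, 1), (-4, 1), (3, 1), (3, 1), (3, 1)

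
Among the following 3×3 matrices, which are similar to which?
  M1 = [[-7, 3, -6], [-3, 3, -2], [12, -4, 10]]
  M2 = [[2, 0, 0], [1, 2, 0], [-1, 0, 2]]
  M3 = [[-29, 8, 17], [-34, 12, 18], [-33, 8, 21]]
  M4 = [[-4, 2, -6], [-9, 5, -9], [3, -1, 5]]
2 classes: {M1, M2, M4}, {M3}

Characteristic polynomials: χ_{M1} = (x - 2)^3, χ_{M2} = (x - 2)^3, χ_{M3} = (x - 4)^2(x + 4), χ_{M4} = (x - 2)^3.

{M1, M2, M4}: invariant factors x - 2, (x - 2)^2.

{M3}: invariant factors (x - 4)^2(x + 4).

Matrices are similar if and only if their invariant-factor lists agree; the partition into similarity classes is {M1, M2, M4}, {M3}.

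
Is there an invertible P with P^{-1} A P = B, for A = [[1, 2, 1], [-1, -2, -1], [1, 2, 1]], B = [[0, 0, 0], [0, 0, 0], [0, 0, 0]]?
No.

Both have characteristic polynomial x^3, but the minimal polynomial of A is x^2 while the minimal polynomial of B is x. The minimal polynomial is a similarity invariant, so A and B are not similar.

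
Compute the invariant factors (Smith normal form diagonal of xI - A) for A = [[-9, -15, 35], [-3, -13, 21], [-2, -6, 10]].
The Jordan structure of A has elementary divisors (x + 4)^2, (x + 4). Arranging the block sizes at each eigenvalue in decreasing order and taking row products gives the invariant factors.

Invariant factors (smallest first, each dividing the next): x + 4, (x + 4)^2.

Check: the last factor (x + 4)^2 is the minimal polynomial, and the product (x + 4)^3 is the characteristic polynomial.

x + 4, (x + 4)^2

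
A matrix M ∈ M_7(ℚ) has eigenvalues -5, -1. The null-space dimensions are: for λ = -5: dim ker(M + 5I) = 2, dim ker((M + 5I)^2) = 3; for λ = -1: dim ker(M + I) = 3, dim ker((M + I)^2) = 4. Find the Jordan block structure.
Jordan blocks: (-5, 2), (-5, 1), (-1, 2), (-1, 1), (-1, 1)

λ = -5: successive nullity increments [2, 1] count blocks of size ≥ k; block sizes are [2, 1].
λ = -1: successive nullity increments [3, 1] count blocks of size ≥ k; block sizes are [2, 1, 1].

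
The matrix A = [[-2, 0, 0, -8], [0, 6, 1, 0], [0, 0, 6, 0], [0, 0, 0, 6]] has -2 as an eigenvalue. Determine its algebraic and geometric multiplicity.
algebraic multiplicity 1, geometric multiplicity 1

The characteristic polynomial is (x - 6)^3(x + 2), so the factor x + 2 appears with exponent 1: the algebraic multiplicity is 1.

rank(A + 2I) = 3, so the eigenspace has dimension 4 - 3 = 1: the geometric multiplicity is 1.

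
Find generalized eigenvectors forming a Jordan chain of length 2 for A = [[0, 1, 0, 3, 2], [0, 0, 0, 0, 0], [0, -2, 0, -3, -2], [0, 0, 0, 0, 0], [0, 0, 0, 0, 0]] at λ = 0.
We seek v_1 ∈ ker(A^2) \ ker(A), then set v_{i+1} = A v_i.

One such chain is v_1 = [[0, 1, -6, 2, -3]]^T, v_2 = [[1, 0, -2, 0, 0]]^T. Check: A v_2 = [[0, 0, 0, 0, 0]]^T = 0.

v_1 = [[0, 1, -6, 2, -3]]^T, v_2 = [[1, 0, -2, 0, 0]]^T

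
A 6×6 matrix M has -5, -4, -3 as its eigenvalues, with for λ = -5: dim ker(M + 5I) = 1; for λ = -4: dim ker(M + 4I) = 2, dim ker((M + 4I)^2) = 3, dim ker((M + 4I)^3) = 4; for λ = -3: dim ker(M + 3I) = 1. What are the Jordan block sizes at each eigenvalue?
Jordan blocks: (-5, 1), (-4, 3), (-4, 1), (-3, 1)

λ = -5: successive nullity increments [1] count blocks of size ≥ k; block sizes are [1].
λ = -4: successive nullity increments [2, 1, 1] count blocks of size ≥ k; block sizes are [3, 1].
λ = -3: successive nullity increments [1] count blocks of size ≥ k; block sizes are [1].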